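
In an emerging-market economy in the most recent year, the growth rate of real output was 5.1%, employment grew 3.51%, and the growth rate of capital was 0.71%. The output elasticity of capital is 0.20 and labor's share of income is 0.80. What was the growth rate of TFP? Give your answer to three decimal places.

Labor's share = 1 − 0.2 = 0.8.
Capital: 0.2 × 0.71 = 0.142 pp.
Employment: 0.8 × 3.51 = 2.808 pp.
TFP growth = 5.1 − 2.95 = 2.15%.

TFP grew 2.150%.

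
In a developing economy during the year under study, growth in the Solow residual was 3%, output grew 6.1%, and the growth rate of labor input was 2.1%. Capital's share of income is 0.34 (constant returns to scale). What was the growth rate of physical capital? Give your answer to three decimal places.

Labor's share = 1 − 0.34 = 0.66.
gY = gA + 0.66×2.1 + 0.34×g.
0.34×g = 6.1 − 3 − 1.386 = 1.714.
g = 1.714 / 0.34 = 5.04118%.

Physical capital grew 5.041%.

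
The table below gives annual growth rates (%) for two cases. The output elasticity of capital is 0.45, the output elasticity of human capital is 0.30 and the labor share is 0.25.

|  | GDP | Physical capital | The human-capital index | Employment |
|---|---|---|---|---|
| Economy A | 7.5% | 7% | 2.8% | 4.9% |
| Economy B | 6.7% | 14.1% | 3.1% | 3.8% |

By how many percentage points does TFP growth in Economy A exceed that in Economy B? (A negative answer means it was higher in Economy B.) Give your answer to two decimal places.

Labor's share = 1 − 0.45 − 0.3 = 0.25.
Economy A: TFP = 7.5 − 3.15 − 0.84 − 1.225 = 2.285%.
Economy B: TFP = 6.7 − 6.345 − 0.93 − 0.95 = -1.525%.
Difference = 2.285 − (-1.525) = 3.81 pp.

3.81 percentage points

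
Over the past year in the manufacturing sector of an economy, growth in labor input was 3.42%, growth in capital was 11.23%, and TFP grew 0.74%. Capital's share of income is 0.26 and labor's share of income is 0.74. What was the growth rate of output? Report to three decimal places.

Labor's share = 1 − 0.26 = 0.74.
Capital: 0.26 × 11.23 = 2.9198 pp.
Labor input: 0.74 × 3.42 = 2.5308 pp.
Output growth = 0.74 + 5.4506 = 6.1906%.

Output growth was 6.191%.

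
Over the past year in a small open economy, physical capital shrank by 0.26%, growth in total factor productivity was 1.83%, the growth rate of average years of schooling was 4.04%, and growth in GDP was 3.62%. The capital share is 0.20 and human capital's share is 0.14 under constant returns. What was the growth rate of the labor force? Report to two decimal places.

1.93%

Labor's share = 1 − 0.2 − 0.14 = 0.66.
gY = gA + 0.2×(-0.26) + 0.14×4.04 + 0.66×g.
0.66×g = 3.62 − 1.83 − 0.5136 = 1.2764.
g = 1.2764 / 0.66 = 1.9339%.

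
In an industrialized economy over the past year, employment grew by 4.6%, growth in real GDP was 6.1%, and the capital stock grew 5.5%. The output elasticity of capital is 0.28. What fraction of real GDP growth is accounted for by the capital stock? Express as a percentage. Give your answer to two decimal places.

The capital stock accounted for 25.25% of growth.

The capital stock contributed 0.28 × 5.5 = 1.54 pp.
Share of growth = 1.54 / 6.1 × 100 = 25.2459%.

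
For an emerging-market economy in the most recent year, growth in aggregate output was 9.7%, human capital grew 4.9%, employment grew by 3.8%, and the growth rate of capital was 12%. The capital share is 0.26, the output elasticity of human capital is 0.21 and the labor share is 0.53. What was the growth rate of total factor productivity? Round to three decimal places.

Total factor productivity grew 3.537%.

Labor's share = 1 − 0.26 − 0.21 = 0.53.
Capital: 0.26 × 12 = 3.12 pp.
Human capital: 0.21 × 4.9 = 1.029 pp.
Employment: 0.53 × 3.8 = 2.014 pp.
TFP growth = 9.7 − 6.163 = 3.537%.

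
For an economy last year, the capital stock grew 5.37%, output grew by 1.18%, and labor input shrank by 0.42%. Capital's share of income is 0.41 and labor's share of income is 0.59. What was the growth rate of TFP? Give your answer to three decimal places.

Labor's share = 1 − 0.41 = 0.59.
The capital stock: 0.41 × 5.37 = 2.2017 pp.
Labor input: 0.59 × (-0.42) = -0.2478 pp.
TFP growth = 1.18 − 1.9539 = -0.7739%.

-0.774%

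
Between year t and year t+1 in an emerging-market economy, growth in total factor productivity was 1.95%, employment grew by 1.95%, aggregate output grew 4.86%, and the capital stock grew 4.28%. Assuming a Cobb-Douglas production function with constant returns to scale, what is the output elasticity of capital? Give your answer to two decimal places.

gY = gA + α·gK + (1−α)·gL, so gY − gA − gL = α(gK − gL).
4.86 − 1.95 − 1.95 = α × (4.28 − 1.95).
0.96 = 2.33 α, so α = 0.412.

α = 0.41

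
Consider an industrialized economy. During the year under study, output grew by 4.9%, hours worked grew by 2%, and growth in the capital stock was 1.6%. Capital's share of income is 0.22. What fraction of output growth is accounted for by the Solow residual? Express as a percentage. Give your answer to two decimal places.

Labor's share = 1 − 0.22 = 0.78.
The capital stock: 0.22 × 1.6 = 0.352 pp.
Hours worked: 0.78 × 2 = 1.56 pp.
TFP growth = 4.9 − 1.912 = 2.988%.
TFP share of growth = 2.988 / 4.9 × 100 = 60.9796%.

The Solow residual accounted for 60.98% of growth.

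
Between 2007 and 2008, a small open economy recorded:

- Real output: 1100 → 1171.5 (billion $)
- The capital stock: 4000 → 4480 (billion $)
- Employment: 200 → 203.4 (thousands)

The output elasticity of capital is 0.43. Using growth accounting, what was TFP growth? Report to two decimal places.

TFP grew 0.37%.

Real output growth = (1171.5 − 1100) / 1100 = 6.5%.
The capital stock growth = (4480 − 4000) / 4000 = 12%.
Employment growth = (203.4 − 200) / 200 = 1.7%.
Labor's share = 1 − 0.43 = 0.57.
The capital stock: 0.43 × 12 = 5.16 pp.
Employment: 0.57 × 1.7 = 0.969 pp.
TFP growth = 6.5 − 6.129 = 0.371%.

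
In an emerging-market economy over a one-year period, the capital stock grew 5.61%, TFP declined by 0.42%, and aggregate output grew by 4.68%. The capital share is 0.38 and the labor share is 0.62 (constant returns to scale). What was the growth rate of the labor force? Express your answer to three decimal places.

4.787%

Labor's share = 1 − 0.38 = 0.62.
gY = gA + 0.38×5.61 + 0.62×g.
0.62×g = 4.68 + 0.42 − 2.1318 = 2.9682.
g = 2.9682 / 0.62 = 4.78742%.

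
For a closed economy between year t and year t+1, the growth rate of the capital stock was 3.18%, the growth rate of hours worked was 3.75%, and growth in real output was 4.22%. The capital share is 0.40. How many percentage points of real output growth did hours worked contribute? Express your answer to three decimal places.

Labor's share = 1 − 0.4 = 0.6.
Contribution = share × growth = 0.6 × 3.75 = 2.25 pp.

2.250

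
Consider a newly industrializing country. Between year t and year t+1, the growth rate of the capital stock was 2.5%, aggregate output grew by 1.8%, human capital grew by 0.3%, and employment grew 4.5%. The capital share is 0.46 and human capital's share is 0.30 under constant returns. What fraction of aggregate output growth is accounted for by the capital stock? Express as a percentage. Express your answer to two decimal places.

The capital stock accounted for 63.89% of growth.

The capital stock contributed 0.46 × 2.5 = 1.15 pp.
Share of growth = 1.15 / 1.8 × 100 = 63.8889%.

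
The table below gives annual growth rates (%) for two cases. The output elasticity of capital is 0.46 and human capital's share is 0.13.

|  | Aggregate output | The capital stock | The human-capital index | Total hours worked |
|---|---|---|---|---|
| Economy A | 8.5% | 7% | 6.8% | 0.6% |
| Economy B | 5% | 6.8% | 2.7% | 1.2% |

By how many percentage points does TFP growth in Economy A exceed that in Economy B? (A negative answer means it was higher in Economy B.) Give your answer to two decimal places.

3.12 percentage points

Labor's share = 1 − 0.46 − 0.13 = 0.41.
Economy A: TFP = 8.5 − 3.22 − 0.884 − 0.246 = 4.15%.
Economy B: TFP = 5 − 3.128 − 0.351 − 0.492 = 1.029%.
Difference = 4.15 − (1.029) = 3.121 pp.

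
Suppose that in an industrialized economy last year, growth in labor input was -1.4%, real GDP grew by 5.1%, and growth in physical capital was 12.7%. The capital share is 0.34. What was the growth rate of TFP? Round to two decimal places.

TFP grew 1.71%.

Labor's share = 1 − 0.34 = 0.66.
Physical capital: 0.34 × 12.7 = 4.318 pp.
Labor input: 0.66 × (-1.4) = -0.924 pp.
TFP growth = 5.1 − 3.394 = 1.706%.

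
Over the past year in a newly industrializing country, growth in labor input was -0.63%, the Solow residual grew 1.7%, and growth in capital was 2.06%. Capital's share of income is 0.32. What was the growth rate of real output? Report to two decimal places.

Labor's share = 1 − 0.32 = 0.68.
Capital: 0.32 × 2.06 = 0.6592 pp.
Labor input: 0.68 × (-0.63) = -0.4284 pp.
Output growth = 1.7 + 0.2308 = 1.9308%.

Real output grew 1.93%.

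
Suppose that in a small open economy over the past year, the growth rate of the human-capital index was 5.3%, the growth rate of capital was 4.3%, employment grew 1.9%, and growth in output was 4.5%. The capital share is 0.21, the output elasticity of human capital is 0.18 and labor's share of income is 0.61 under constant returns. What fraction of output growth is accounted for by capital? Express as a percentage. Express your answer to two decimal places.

20.07%

Capital contributed 0.21 × 4.3 = 0.903 pp.
Share of growth = 0.903 / 4.5 × 100 = 20.0667%.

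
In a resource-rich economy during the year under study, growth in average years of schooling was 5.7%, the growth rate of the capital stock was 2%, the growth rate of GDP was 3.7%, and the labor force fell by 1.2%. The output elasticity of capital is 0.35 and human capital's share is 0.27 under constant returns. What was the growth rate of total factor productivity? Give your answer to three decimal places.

1.917%

Labor's share = 1 − 0.35 − 0.27 = 0.38.
The capital stock: 0.35 × 2 = 0.7 pp.
Average years of schooling: 0.27 × 5.7 = 1.539 pp.
The labor force: 0.38 × (-1.2) = -0.456 pp.
TFP growth = 3.7 − 1.783 = 1.917%.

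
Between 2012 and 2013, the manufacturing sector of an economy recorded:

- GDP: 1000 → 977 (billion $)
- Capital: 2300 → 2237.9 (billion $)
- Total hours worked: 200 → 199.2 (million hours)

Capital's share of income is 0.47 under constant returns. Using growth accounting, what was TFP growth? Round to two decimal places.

GDP growth = (977 − 1000) / 1000 = -2.3%.
Capital growth = (2237.9 − 2300) / 2300 = -2.7%.
Total hours worked growth = (199.2 − 200) / 200 = -0.4%.
Labor's share = 1 − 0.47 = 0.53.
Capital: 0.47 × (-2.7) = -1.269 pp.
Total hours worked: 0.53 × (-0.4) = -0.212 pp.
TFP growth = -2.3 + 1.481 = -0.819%.

-0.82%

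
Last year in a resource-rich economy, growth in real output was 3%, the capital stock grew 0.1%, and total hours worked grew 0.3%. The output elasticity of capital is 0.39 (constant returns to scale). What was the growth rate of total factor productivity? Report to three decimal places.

2.778%

Labor's share = 1 − 0.39 = 0.61.
The capital stock: 0.39 × 0.1 = 0.039 pp.
Total hours worked: 0.61 × 0.3 = 0.183 pp.
TFP growth = 3 − 0.222 = 2.778%.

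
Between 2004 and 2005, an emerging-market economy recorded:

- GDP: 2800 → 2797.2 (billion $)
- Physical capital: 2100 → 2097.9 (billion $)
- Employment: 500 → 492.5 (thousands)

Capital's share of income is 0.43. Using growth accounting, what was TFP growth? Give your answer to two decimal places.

GDP growth = (2797.2 − 2800) / 2800 = -0.1%.
Physical capital growth = (2097.9 − 2100) / 2100 = -0.1%.
Employment growth = (492.5 − 500) / 500 = -1.5%.
Labor's share = 1 − 0.43 = 0.57.
Physical capital: 0.43 × (-0.1) = -0.043 pp.
Employment: 0.57 × (-1.5) = -0.855 pp.
TFP growth = -0.1 + 0.898 = 0.798%.

0.80%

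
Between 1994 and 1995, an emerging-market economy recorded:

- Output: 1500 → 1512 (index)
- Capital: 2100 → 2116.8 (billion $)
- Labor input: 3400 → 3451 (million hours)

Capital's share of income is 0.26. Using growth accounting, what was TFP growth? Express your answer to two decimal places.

-0.52%

Output growth = (1512 − 1500) / 1500 = 0.8%.
Capital growth = (2116.8 − 2100) / 2100 = 0.8%.
Labor input growth = (3451 − 3400) / 3400 = 1.5%.
Labor's share = 1 − 0.26 = 0.74.
Capital: 0.26 × 0.8 = 0.208 pp.
Labor input: 0.74 × 1.5 = 1.11 pp.
TFP growth = 0.8 − 1.318 = -0.518%.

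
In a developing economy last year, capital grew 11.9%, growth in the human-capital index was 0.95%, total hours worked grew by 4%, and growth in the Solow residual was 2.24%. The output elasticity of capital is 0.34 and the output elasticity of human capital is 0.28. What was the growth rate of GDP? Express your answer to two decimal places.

Labor's share = 1 − 0.34 − 0.28 = 0.38.
Capital: 0.34 × 11.9 = 4.046 pp.
The human-capital index: 0.28 × 0.95 = 0.266 pp.
Total hours worked: 0.38 × 4 = 1.52 pp.
Output growth = 2.24 + 5.832 = 8.072%.

8.07%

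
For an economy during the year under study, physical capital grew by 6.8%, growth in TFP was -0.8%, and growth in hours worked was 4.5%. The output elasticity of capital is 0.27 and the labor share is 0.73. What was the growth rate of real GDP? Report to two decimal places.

Labor's share = 1 − 0.27 = 0.73.
Physical capital: 0.27 × 6.8 = 1.836 pp.
Hours worked: 0.73 × 4.5 = 3.285 pp.
Output growth = -0.8 + 5.121 = 4.321%.

4.32%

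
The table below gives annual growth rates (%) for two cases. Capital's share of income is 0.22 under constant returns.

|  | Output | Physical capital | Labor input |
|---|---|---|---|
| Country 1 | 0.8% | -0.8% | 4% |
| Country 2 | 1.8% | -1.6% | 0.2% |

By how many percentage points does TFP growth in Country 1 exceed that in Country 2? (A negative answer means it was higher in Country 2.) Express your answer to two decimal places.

Labor's share = 1 − 0.22 = 0.78.
Country 1: TFP = 0.8 + 0.176 − 3.12 = -2.144%.
Country 2: TFP = 1.8 + 0.352 − 0.156 = 1.996%.
Difference = -2.144 − (1.996) = -4.14 pp.

-4.14 percentage points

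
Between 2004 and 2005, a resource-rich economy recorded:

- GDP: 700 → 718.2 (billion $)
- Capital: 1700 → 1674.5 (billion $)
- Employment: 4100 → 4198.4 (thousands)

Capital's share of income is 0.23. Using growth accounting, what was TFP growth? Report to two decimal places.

GDP growth = (718.2 − 700) / 700 = 2.6%.
Capital growth = (1674.5 − 1700) / 1700 = -1.5%.
Employment growth = (4198.4 − 4100) / 4100 = 2.4%.
Labor's share = 1 − 0.23 = 0.77.
Capital: 0.23 × (-1.5) = -0.345 pp.
Employment: 0.77 × 2.4 = 1.848 pp.
TFP growth = 2.6 − 1.503 = 1.097%.

TFP growth was 1.10%.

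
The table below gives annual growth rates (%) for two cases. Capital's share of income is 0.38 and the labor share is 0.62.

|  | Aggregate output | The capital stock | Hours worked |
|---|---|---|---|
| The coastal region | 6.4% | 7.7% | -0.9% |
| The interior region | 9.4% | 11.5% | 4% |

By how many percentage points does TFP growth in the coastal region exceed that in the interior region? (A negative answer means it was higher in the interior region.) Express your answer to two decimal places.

1.48 percentage points

Labor's share = 1 − 0.38 = 0.62.
The coastal region: TFP = 6.4 − 2.926 + 0.558 = 4.032%.
The interior region: TFP = 9.4 − 4.37 − 2.48 = 2.55%.
Difference = 4.032 − (2.55) = 1.482 pp.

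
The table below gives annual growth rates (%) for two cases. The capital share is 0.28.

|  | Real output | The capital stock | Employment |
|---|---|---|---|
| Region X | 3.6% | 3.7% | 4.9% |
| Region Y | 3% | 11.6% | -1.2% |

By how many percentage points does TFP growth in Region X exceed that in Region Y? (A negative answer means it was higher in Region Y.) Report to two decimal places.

-1.58 percentage points

Labor's share = 1 − 0.28 = 0.72.
Region X: TFP = 3.6 − 1.036 − 3.528 = -0.964%.
Region Y: TFP = 3 − 3.248 + 0.864 = 0.616%.
Difference = -0.964 − (0.616) = -1.58 pp.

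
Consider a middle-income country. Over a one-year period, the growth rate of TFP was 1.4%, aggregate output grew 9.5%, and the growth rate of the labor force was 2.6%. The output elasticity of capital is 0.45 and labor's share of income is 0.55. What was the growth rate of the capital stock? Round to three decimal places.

Labor's share = 1 − 0.45 = 0.55.
gY = gA + 0.55×2.6 + 0.45×g.
0.45×g = 9.5 − 1.4 − 1.43 = 6.67.
g = 6.67 / 0.45 = 14.82222%.

14.822%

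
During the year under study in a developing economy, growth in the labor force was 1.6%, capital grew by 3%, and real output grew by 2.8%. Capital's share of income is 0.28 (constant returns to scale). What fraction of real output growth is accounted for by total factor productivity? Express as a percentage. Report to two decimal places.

Labor's share = 1 − 0.28 = 0.72.
Capital: 0.28 × 3 = 0.84 pp.
The labor force: 0.72 × 1.6 = 1.152 pp.
TFP growth = 2.8 − 1.992 = 0.808%.
TFP share of growth = 0.808 / 2.8 × 100 = 28.8571%.

28.86%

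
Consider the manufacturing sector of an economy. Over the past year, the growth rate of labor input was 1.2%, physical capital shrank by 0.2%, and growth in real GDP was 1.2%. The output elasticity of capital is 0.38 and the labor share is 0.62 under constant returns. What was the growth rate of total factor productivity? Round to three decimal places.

0.532%

Labor's share = 1 − 0.38 = 0.62.
Physical capital: 0.38 × (-0.2) = -0.076 pp.
Labor input: 0.62 × 1.2 = 0.744 pp.
TFP growth = 1.2 − 0.668 = 0.532%.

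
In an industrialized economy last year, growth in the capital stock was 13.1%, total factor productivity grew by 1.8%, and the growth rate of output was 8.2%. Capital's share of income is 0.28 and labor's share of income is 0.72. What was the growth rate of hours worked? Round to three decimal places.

Labor's share = 1 − 0.28 = 0.72.
gY = gA + 0.28×13.1 + 0.72×g.
0.72×g = 8.2 − 1.8 − 3.668 = 2.732.
g = 2.732 / 0.72 = 3.79444%.

Hours worked growth was 3.794%.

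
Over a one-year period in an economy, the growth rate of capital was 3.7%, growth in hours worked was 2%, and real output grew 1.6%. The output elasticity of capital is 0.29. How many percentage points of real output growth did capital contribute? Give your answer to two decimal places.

1.07

Contribution = share × growth = 0.29 × 3.7 = 1.073 pp.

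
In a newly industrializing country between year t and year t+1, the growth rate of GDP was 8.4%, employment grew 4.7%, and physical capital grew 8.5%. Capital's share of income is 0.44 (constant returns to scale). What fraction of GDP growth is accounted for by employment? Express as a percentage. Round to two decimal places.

Labor's share = 1 − 0.44 = 0.56.
Employment contributed 0.56 × 4.7 = 2.632 pp.
Share of growth = 2.632 / 8.4 × 100 = 31.3333%.

31.33%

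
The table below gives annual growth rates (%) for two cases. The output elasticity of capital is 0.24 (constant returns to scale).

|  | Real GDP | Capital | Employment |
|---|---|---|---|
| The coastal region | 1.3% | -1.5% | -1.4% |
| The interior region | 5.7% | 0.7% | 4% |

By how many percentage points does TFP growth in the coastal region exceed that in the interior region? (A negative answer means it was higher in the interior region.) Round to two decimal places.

Labor's share = 1 − 0.24 = 0.76.
The coastal region: TFP = 1.3 + 0.36 + 1.064 = 2.724%.
The interior region: TFP = 5.7 − 0.168 − 3.04 = 2.492%.
Difference = 2.724 − (2.492) = 0.232 pp.

0.23 percentage points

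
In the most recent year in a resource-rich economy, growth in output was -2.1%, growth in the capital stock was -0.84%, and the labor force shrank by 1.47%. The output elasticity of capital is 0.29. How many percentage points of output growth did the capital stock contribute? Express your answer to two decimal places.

-0.24 percentage points

Contribution = share × growth = 0.29 × (-0.84) = -0.2436 pp.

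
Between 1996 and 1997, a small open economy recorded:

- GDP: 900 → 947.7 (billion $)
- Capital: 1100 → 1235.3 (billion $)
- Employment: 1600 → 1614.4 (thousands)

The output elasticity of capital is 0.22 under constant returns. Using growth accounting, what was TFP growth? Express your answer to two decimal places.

1.89%

GDP growth = (947.7 − 900) / 900 = 5.3%.
Capital growth = (1235.3 − 1100) / 1100 = 12.3%.
Employment growth = (1614.4 − 1600) / 1600 = 0.9%.
Labor's share = 1 − 0.22 = 0.78.
Capital: 0.22 × 12.3 = 2.706 pp.
Employment: 0.78 × 0.9 = 0.702 pp.
TFP growth = 5.3 − 3.408 = 1.892%.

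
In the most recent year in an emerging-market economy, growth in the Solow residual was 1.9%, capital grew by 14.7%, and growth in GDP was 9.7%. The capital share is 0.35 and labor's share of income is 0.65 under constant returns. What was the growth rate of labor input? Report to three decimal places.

4.085%

Labor's share = 1 − 0.35 = 0.65.
gY = gA + 0.35×14.7 + 0.65×g.
0.65×g = 9.7 − 1.9 − 5.145 = 2.655.
g = 2.655 / 0.65 = 4.08462%.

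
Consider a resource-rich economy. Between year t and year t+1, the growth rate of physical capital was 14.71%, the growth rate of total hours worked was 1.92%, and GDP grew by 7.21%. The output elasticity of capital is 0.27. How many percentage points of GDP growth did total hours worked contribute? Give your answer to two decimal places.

1.40

Labor's share = 1 − 0.27 = 0.73.
Contribution = share × growth = 0.73 × 1.92 = 1.4016 pp.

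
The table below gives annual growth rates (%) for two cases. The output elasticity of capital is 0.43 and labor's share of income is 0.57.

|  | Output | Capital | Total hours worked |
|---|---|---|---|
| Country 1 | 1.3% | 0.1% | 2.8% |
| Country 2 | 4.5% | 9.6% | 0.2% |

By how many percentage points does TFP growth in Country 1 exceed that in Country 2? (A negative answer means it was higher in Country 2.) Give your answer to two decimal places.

-0.60 percentage points

Labor's share = 1 − 0.43 = 0.57.
Country 1: TFP = 1.3 − 0.043 − 1.596 = -0.339%.
Country 2: TFP = 4.5 − 4.128 − 0.114 = 0.258%.
Difference = -0.339 − (0.258) = -0.597 pp.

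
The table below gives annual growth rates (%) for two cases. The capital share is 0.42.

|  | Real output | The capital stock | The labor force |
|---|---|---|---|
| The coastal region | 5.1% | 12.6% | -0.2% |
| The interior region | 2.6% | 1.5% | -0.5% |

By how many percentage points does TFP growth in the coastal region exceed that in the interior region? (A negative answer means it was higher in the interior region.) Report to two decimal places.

Labor's share = 1 − 0.42 = 0.58.
The coastal region: TFP = 5.1 − 5.292 + 0.116 = -0.076%.
The interior region: TFP = 2.6 − 0.63 + 0.29 = 2.26%.
Difference = -0.076 − (2.26) = -2.336 pp.

-2.34 percentage points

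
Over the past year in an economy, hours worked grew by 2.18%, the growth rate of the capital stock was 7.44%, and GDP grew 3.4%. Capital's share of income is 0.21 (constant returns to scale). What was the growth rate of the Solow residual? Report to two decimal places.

0.12%

Labor's share = 1 − 0.21 = 0.79.
The capital stock: 0.21 × 7.44 = 1.5624 pp.
Hours worked: 0.79 × 2.18 = 1.7222 pp.
TFP growth = 3.4 − 3.2846 = 0.1154%.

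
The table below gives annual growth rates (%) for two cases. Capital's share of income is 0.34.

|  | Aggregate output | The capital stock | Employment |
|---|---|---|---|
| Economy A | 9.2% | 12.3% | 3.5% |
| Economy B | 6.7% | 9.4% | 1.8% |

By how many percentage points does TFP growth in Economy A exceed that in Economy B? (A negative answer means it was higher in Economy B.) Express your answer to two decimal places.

0.39 percentage points

Labor's share = 1 − 0.34 = 0.66.
Economy A: TFP = 9.2 − 4.182 − 2.31 = 2.708%.
Economy B: TFP = 6.7 − 3.196 − 1.188 = 2.316%.
Difference = 2.708 − (2.316) = 0.392 pp.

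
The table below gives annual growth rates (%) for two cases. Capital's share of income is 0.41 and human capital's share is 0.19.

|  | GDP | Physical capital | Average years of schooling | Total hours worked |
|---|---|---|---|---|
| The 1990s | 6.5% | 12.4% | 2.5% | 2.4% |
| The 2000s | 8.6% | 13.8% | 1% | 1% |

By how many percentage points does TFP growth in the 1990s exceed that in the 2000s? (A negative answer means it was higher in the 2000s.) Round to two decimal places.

-2.37 percentage points

Labor's share = 1 − 0.41 − 0.19 = 0.4.
The 1990s: TFP = 6.5 − 5.084 − 0.475 − 0.96 = -0.019%.
The 2000s: TFP = 8.6 − 5.658 − 0.19 − 0.4 = 2.352%.
Difference = -0.019 − (2.352) = -2.371 pp.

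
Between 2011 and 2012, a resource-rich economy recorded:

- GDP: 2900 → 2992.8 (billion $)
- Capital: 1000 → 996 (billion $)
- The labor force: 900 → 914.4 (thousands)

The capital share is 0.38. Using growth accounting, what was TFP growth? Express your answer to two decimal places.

2.36%

GDP growth = (2992.8 − 2900) / 2900 = 3.2%.
Capital growth = (996 − 1000) / 1000 = -0.4%.
The labor force growth = (914.4 − 900) / 900 = 1.6%.
Labor's share = 1 − 0.38 = 0.62.
Capital: 0.38 × (-0.4) = -0.152 pp.
The labor force: 0.62 × 1.6 = 0.992 pp.
TFP growth = 3.2 − 0.84 = 2.36%.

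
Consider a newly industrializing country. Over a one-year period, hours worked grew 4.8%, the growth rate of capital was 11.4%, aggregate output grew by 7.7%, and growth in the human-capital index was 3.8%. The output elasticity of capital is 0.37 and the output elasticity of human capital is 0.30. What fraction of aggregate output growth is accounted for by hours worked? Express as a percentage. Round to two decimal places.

Labor's share = 1 − 0.37 − 0.3 = 0.33.
Hours worked contributed 0.33 × 4.8 = 1.584 pp.
Share of growth = 1.584 / 7.7 × 100 = 20.5714%.

20.57%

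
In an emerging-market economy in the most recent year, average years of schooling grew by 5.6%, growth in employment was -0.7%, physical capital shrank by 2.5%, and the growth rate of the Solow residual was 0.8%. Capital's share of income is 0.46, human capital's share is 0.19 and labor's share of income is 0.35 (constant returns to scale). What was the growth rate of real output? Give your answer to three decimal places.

0.469%

Labor's share = 1 − 0.46 − 0.19 = 0.35.
Physical capital: 0.46 × (-2.5) = -1.15 pp.
Average years of schooling: 0.19 × 5.6 = 1.064 pp.
Employment: 0.35 × (-0.7) = -0.245 pp.
Output growth = 0.8 + (-0.331) = 0.469%.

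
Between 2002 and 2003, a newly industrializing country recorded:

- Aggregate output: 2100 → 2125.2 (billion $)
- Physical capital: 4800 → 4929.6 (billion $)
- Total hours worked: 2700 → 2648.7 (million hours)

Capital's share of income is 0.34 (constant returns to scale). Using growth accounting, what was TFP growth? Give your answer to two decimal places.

Aggregate output growth = (2125.2 − 2100) / 2100 = 1.2%.
Physical capital growth = (4929.6 − 4800) / 4800 = 2.7%.
Total hours worked growth = (2648.7 − 2700) / 2700 = -1.9%.
Labor's share = 1 − 0.34 = 0.66.
Physical capital: 0.34 × 2.7 = 0.918 pp.
Total hours worked: 0.66 × (-1.9) = -1.254 pp.
TFP growth = 1.2 + 0.336 = 1.536%.

TFP grew 1.54%.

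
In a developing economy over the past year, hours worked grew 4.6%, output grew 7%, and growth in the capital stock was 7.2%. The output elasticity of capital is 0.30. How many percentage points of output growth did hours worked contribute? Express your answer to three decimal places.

3.220 pp

Labor's share = 1 − 0.3 = 0.7.
Contribution = share × growth = 0.7 × 4.6 = 3.22 pp.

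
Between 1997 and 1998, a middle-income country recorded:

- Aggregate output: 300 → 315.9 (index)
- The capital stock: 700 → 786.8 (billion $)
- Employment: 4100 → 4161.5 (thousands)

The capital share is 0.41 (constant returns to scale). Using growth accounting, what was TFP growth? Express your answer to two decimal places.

-0.67%

Aggregate output growth = (315.9 − 300) / 300 = 5.3%.
The capital stock growth = (786.8 − 700) / 700 = 12.4%.
Employment growth = (4161.5 − 4100) / 4100 = 1.5%.
Labor's share = 1 − 0.41 = 0.59.
The capital stock: 0.41 × 12.4 = 5.084 pp.
Employment: 0.59 × 1.5 = 0.885 pp.
TFP growth = 5.3 − 5.969 = -0.669%.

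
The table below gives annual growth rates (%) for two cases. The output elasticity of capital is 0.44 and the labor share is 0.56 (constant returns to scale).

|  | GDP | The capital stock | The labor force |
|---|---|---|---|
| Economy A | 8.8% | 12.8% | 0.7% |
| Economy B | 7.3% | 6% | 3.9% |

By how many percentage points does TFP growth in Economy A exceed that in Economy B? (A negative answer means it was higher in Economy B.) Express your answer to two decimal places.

0.30 percentage points

Labor's share = 1 − 0.44 = 0.56.
Economy A: TFP = 8.8 − 5.632 − 0.392 = 2.776%.
Economy B: TFP = 7.3 − 2.64 − 2.184 = 2.476%.
Difference = 2.776 − (2.476) = 0.3 pp.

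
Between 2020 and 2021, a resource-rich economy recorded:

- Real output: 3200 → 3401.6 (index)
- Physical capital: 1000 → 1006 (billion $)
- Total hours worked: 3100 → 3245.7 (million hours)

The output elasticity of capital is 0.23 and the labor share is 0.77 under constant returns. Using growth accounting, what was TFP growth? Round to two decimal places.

Real output growth = (3401.6 − 3200) / 3200 = 6.3%.
Physical capital growth = (1006 − 1000) / 1000 = 0.6%.
Total hours worked growth = (3245.7 − 3100) / 3100 = 4.7%.
Labor's share = 1 − 0.23 = 0.77.
Physical capital: 0.23 × 0.6 = 0.138 pp.
Total hours worked: 0.77 × 4.7 = 3.619 pp.
TFP growth = 6.3 − 3.757 = 2.543%.

2.54%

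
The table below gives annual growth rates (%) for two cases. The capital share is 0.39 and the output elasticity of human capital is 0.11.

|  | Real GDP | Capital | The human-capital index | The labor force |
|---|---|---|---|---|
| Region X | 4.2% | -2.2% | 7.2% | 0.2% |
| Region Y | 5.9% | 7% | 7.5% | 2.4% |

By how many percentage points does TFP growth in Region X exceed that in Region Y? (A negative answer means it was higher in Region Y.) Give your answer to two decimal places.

Labor's share = 1 − 0.39 − 0.11 = 0.5.
Region X: TFP = 4.2 + 0.858 − 0.792 − 0.1 = 4.166%.
Region Y: TFP = 5.9 − 2.73 − 0.825 − 1.2 = 1.145%.
Difference = 4.166 − (1.145) = 3.021 pp.

3.02 percentage points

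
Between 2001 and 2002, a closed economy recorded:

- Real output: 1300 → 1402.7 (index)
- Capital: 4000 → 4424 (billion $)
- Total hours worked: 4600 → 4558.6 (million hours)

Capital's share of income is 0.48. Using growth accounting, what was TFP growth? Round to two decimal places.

3.28%

Real output growth = (1402.7 − 1300) / 1300 = 7.9%.
Capital growth = (4424 − 4000) / 4000 = 10.6%.
Total hours worked growth = (4558.6 − 4600) / 4600 = -0.9%.
Labor's share = 1 − 0.48 = 0.52.
Capital: 0.48 × 10.6 = 5.088 pp.
Total hours worked: 0.52 × (-0.9) = -0.468 pp.
TFP growth = 7.9 − 4.62 = 3.28%.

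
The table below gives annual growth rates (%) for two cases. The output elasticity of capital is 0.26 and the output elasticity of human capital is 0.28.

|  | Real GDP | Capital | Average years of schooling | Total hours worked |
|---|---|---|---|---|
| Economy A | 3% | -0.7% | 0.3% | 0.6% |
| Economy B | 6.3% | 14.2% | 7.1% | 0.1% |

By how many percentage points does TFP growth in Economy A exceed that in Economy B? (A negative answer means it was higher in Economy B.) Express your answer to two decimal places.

Labor's share = 1 − 0.26 − 0.28 = 0.46.
Economy A: TFP = 3 + 0.182 − 0.084 − 0.276 = 2.822%.
Economy B: TFP = 6.3 − 3.692 − 1.988 − 0.046 = 0.574%.
Difference = 2.822 − (0.574) = 2.248 pp.

2.25 percentage points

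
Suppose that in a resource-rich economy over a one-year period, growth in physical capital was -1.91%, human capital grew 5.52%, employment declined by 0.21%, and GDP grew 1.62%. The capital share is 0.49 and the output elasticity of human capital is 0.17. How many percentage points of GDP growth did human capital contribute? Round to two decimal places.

Contribution = share × growth = 0.17 × 5.52 = 0.9384 pp.

0.94 percentage points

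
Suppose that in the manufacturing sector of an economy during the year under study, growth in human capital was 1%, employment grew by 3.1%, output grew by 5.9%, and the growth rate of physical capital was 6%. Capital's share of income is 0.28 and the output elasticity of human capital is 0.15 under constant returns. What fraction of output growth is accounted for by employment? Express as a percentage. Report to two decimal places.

Labor's share = 1 − 0.28 − 0.15 = 0.57.
Employment contributed 0.57 × 3.1 = 1.767 pp.
Share of growth = 1.767 / 5.9 × 100 = 29.9492%.

Employment accounted for 29.95% of growth.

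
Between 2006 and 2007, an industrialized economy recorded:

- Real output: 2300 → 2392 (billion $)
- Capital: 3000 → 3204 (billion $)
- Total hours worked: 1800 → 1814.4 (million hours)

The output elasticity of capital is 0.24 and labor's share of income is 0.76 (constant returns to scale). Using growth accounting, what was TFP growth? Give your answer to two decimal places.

Real output growth = (2392 − 2300) / 2300 = 4%.
Capital growth = (3204 − 3000) / 3000 = 6.8%.
Total hours worked growth = (1814.4 − 1800) / 1800 = 0.8%.
Labor's share = 1 − 0.24 = 0.76.
Capital: 0.24 × 6.8 = 1.632 pp.
Total hours worked: 0.76 × 0.8 = 0.608 pp.
TFP growth = 4 − 2.24 = 1.76%.

1.76%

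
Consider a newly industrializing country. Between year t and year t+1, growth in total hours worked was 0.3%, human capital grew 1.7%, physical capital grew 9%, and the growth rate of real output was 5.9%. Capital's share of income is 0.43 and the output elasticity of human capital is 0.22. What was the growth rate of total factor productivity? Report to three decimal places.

1.551%

Labor's share = 1 − 0.43 − 0.22 = 0.35.
Physical capital: 0.43 × 9 = 3.87 pp.
Human capital: 0.22 × 1.7 = 0.374 pp.
Total hours worked: 0.35 × 0.3 = 0.105 pp.
TFP growth = 5.9 − 4.349 = 1.551%.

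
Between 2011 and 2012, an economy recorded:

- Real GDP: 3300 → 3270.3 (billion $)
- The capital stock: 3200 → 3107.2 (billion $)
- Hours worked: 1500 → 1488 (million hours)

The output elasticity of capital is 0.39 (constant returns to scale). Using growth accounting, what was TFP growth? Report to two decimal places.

0.72%

Real GDP growth = (3270.3 − 3300) / 3300 = -0.9%.
The capital stock growth = (3107.2 − 3200) / 3200 = -2.9%.
Hours worked growth = (1488 − 1500) / 1500 = -0.8%.
Labor's share = 1 − 0.39 = 0.61.
The capital stock: 0.39 × (-2.9) = -1.131 pp.
Hours worked: 0.61 × (-0.8) = -0.488 pp.
TFP growth = -0.9 + 1.619 = 0.719%.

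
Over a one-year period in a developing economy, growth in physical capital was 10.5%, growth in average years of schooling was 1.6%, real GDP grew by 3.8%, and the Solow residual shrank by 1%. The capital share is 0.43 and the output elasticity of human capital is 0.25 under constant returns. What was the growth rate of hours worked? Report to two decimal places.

Labor's share = 1 − 0.43 − 0.25 = 0.32.
gY = gA + 0.43×10.5 + 0.25×1.6 + 0.32×g.
0.32×g = 3.8 + 1 − 4.915 = -0.115.
g = -0.115 / 0.32 = -0.3594%.

-0.36%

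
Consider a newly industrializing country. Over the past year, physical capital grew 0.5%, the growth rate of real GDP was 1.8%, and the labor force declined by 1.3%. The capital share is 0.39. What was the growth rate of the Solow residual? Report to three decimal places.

Labor's share = 1 − 0.39 = 0.61.
Physical capital: 0.39 × 0.5 = 0.195 pp.
The labor force: 0.61 × (-1.3) = -0.793 pp.
TFP growth = 1.8 + 0.598 = 2.398%.

2.398%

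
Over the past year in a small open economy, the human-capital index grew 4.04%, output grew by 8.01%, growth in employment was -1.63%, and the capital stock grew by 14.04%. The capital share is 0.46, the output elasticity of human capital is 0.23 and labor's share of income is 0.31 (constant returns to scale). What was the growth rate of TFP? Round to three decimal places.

Labor's share = 1 − 0.46 − 0.23 = 0.31.
The capital stock: 0.46 × 14.04 = 6.4584 pp.
The human-capital index: 0.23 × 4.04 = 0.9292 pp.
Employment: 0.31 × (-1.63) = -0.5053 pp.
TFP growth = 8.01 − 6.8823 = 1.1277%.

1.128%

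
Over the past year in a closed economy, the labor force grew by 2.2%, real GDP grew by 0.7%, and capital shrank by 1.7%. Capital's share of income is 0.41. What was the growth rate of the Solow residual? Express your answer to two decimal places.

Labor's share = 1 − 0.41 = 0.59.
Capital: 0.41 × (-1.7) = -0.697 pp.
The labor force: 0.59 × 2.2 = 1.298 pp.
TFP growth = 0.7 − 0.601 = 0.099%.

0.10%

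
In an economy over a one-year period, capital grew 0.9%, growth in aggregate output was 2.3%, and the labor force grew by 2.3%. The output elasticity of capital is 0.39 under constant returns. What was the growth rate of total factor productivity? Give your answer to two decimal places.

Labor's share = 1 − 0.39 = 0.61.
Capital: 0.39 × 0.9 = 0.351 pp.
The labor force: 0.61 × 2.3 = 1.403 pp.
TFP growth = 2.3 − 1.754 = 0.546%.

0.55%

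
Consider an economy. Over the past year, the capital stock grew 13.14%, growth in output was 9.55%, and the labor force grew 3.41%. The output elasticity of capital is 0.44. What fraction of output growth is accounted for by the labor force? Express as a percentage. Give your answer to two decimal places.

Labor's share = 1 − 0.44 = 0.56.
The labor force contributed 0.56 × 3.41 = 1.9096 pp.
Share of growth = 1.9096 / 9.55 × 100 = 19.9958%.

20.00%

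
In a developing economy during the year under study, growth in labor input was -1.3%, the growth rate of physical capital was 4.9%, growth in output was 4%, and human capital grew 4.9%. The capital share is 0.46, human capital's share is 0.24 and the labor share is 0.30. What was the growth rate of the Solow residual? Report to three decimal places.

0.960%

Labor's share = 1 − 0.46 − 0.24 = 0.3.
Physical capital: 0.46 × 4.9 = 2.254 pp.
Human capital: 0.24 × 4.9 = 1.176 pp.
Labor input: 0.3 × (-1.3) = -0.39 pp.
TFP growth = 4 − 3.04 = 0.96%.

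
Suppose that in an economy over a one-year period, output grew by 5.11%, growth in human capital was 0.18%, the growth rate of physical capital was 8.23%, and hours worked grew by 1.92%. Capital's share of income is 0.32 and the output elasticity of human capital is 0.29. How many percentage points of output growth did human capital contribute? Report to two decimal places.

0.05

Contribution = share × growth = 0.29 × 0.18 = 0.0522 pp.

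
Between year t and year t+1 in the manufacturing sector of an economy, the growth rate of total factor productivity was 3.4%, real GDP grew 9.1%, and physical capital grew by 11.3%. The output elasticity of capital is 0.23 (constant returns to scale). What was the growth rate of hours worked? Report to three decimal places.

4.027%

Labor's share = 1 − 0.23 = 0.77.
gY = gA + 0.23×11.3 + 0.77×g.
0.77×g = 9.1 − 3.4 − 2.599 = 3.101.
g = 3.101 / 0.77 = 4.02727%.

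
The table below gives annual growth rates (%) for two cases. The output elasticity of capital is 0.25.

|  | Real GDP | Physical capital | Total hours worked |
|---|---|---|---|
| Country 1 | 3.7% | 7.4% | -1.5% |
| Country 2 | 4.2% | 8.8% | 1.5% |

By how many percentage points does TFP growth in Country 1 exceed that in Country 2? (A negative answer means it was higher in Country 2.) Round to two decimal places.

2.10 percentage points

Labor's share = 1 − 0.25 = 0.75.
Country 1: TFP = 3.7 − 1.85 + 1.125 = 2.975%.
Country 2: TFP = 4.2 − 2.2 − 1.125 = 0.875%.
Difference = 2.975 − (0.875) = 2.1 pp.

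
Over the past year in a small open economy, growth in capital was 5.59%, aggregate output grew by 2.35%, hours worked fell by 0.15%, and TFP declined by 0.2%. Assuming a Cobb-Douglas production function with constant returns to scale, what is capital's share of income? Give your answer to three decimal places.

Capital's share of income is 0.470.

gY = gA + α·gK + (1−α)·gL, so gY − gA − gL = α(gK − gL).
2.35 + 0.2 + 0.15 = α × (5.59 − (-0.15)).
2.7 = 5.74 α, so α = 0.47038.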